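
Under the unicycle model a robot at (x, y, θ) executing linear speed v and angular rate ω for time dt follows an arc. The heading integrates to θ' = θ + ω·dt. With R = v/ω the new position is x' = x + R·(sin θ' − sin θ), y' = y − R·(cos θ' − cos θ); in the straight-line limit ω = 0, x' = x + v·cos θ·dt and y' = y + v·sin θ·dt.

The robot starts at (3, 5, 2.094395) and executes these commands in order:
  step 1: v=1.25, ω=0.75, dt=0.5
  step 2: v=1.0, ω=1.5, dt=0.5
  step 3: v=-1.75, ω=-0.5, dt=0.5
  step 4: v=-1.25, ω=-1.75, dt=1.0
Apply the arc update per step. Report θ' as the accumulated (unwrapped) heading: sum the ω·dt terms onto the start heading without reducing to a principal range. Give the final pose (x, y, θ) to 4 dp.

(3.5475, 4.6230, 1.2194)

step 1: θ'=2.4694 (R=1.6667) → pose (2.5945, 5.4708, 2.4694)
step 2: θ'=3.2194 (R=0.6667) → pose (2.1275, 5.6138, 3.2194)
step 3: θ'=2.9694 (R=3.5000) → pose (2.9993, 5.5726, 2.9694)
step 4: θ'=1.2194 (R=0.7143) → pose (3.5475, 4.6230, 1.2194)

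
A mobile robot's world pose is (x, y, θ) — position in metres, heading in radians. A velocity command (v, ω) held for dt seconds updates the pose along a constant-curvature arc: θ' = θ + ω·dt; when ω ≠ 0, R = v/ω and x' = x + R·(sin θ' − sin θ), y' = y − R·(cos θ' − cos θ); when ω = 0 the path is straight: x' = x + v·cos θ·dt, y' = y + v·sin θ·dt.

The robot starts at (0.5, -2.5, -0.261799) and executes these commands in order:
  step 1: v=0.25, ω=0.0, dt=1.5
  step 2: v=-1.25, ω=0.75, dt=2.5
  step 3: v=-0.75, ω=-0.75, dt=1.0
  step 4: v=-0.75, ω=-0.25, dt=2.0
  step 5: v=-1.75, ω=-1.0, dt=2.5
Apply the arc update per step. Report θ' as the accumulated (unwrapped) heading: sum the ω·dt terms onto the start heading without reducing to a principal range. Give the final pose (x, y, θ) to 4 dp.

step 1: θ'=-0.2618 (straight) → pose (0.8622, -2.5971, -0.2618)
step 2: θ'=1.6132 (R=-1.6667) → pose (-1.2343, -4.2776, 1.6132)
step 3: θ'=0.8632 (R=1.0000) → pose (-1.4735, -4.9700, 0.8632)
step 4: θ'=0.3632 (R=3.0000) → pose (-2.6875, -5.8243, 0.3632)
step 5: θ'=-2.1368 (R=1.7500) → pose (-4.7863, -3.2500, -2.1368)

(-4.7863, -3.2500, -2.1368)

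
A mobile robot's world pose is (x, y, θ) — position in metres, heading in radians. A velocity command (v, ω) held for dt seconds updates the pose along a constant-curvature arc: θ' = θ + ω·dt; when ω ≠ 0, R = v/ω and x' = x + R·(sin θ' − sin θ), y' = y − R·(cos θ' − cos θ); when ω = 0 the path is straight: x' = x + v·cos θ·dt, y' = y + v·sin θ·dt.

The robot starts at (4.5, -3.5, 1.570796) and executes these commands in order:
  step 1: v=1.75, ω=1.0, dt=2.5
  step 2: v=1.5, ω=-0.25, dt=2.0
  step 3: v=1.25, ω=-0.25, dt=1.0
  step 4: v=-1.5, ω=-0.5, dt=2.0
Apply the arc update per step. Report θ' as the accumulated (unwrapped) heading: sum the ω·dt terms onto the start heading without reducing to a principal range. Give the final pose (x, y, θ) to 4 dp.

step 1: θ'=4.0708 (R=1.7500) → pose (1.3480, -2.4527, 4.0708)
step 2: θ'=3.5708 (R=-6.0000) → pose (-0.9620, -4.3176, 3.5708)
step 3: θ'=3.3208 (R=-5.0000) → pose (-2.1515, -4.6911, 3.3208)
step 4: θ'=2.3208 (R=3.0000) → pose (0.5783, -5.5981, 2.3208)

(0.5783, -5.5981, 2.3208)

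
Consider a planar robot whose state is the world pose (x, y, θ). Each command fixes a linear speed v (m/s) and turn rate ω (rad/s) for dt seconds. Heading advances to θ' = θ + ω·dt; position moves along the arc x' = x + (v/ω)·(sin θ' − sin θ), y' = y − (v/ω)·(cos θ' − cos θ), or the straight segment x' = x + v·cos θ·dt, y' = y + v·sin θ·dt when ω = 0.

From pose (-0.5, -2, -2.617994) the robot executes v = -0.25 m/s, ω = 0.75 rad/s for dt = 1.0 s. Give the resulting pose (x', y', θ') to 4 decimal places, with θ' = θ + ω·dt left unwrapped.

θ' = -2.6180 + 0.75·1.0 = -1.8680
R = v/ω = -0.25/0.75 = -0.3333
x' = -0.5 + -0.3333·(sin -1.8680 − sin -2.6180) = -0.3479
y' = -2 − -0.3333·(cos -1.8680 − cos -2.6180) = -1.8089

(-0.3479, -1.8089, -1.8680)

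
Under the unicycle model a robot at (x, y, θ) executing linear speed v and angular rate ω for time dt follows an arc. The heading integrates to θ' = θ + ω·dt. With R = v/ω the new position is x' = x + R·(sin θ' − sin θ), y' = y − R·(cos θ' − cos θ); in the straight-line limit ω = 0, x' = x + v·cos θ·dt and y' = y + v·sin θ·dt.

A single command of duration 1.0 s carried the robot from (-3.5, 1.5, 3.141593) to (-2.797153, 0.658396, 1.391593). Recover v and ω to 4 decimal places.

Δθ = 1.391593 − 3.141593 = -1.750000
ω = Δθ/dt = -1.750000/1.0 = -1.7500
R = −Δy/(cos θ' − cos θ) = 0.7143
v = R·ω = 0.7143·-1.7500 = -1.2500

v = -1.2500, ω = -1.7500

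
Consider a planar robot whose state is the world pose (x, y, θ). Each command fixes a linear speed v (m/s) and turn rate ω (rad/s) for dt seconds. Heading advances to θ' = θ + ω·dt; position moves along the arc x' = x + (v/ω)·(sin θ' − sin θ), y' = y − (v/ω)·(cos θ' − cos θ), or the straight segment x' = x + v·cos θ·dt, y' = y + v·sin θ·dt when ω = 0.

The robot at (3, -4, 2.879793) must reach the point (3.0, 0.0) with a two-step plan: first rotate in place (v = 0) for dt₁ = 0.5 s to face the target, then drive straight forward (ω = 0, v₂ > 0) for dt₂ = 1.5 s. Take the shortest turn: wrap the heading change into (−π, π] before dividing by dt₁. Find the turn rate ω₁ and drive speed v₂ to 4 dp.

ω₁ = -2.6180, v₂ = 2.6667

heading to target = atan2(0−-4, 3−3) = 1.5708
Δθ = wrap(1.5708 − 2.8798) = -1.3090; ω₁ = Δθ/dt₁ = -2.6180
distance = √((3−3)² + (0−-4)²) = 4.0000; v₂ = distance/dt₂ = 2.6667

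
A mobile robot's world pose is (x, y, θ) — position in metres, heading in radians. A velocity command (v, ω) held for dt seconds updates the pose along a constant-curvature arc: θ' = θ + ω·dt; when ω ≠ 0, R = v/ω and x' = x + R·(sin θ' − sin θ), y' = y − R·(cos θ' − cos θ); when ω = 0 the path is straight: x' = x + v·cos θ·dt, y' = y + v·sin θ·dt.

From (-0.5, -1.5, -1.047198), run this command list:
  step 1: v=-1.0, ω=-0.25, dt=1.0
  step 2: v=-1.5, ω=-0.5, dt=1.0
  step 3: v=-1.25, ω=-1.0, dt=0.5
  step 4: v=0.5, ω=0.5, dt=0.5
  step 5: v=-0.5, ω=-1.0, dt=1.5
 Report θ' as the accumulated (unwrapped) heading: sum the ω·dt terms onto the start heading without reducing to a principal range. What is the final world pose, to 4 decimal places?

step 1: θ'=-1.2972 (R=4.0000) → pose (-0.8871, -0.5808, -1.2972)
step 2: θ'=-1.7972 (R=3.0000) → pose (-0.9221, 0.9032, -1.7972)
step 3: θ'=-2.2972 (R=1.2500) → pose (-0.6385, 1.4529, -2.2972)
step 4: θ'=-2.0472 (R=1.0000) → pose (-0.7796, 1.2473, -2.0472)
step 5: θ'=-3.5472 (R=0.5000) → pose (-0.1380, 1.4774, -3.5472)

(-0.1380, 1.4774, -3.5472)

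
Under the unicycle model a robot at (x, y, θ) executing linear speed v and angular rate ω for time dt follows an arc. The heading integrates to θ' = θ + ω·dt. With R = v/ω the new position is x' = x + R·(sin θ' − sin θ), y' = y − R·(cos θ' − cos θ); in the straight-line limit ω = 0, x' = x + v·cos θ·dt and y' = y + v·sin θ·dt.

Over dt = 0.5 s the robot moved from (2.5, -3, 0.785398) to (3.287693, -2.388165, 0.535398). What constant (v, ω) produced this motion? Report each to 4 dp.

v = 2.0000, ω = -0.5000

Δθ = 0.535398 − 0.785398 = -0.250000
ω = Δθ/dt = -0.250000/0.5 = -0.5000
R = Δx/(sin θ' − sin θ) = -4.0000
v = R·ω = -4.0000·-0.5000 = 2.0000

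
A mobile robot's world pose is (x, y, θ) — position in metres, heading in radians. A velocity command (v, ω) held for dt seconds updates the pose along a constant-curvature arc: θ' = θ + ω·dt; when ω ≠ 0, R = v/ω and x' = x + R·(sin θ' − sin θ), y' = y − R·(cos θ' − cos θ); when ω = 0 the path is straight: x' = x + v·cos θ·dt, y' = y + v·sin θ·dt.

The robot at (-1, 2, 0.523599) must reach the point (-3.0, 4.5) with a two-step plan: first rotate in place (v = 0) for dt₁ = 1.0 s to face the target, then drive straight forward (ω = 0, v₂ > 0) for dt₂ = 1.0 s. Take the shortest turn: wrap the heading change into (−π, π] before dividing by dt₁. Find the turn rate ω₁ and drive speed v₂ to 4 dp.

ω₁ = 1.7219, v₂ = 3.2016

heading to target = atan2(4.5−2, -3−-1) = 2.2455
Δθ = wrap(2.2455 − 0.5236) = 1.7219; ω₁ = Δθ/dt₁ = 1.7219
distance = √((-3−-1)² + (4.5−2)²) = 3.2016; v₂ = distance/dt₂ = 3.2016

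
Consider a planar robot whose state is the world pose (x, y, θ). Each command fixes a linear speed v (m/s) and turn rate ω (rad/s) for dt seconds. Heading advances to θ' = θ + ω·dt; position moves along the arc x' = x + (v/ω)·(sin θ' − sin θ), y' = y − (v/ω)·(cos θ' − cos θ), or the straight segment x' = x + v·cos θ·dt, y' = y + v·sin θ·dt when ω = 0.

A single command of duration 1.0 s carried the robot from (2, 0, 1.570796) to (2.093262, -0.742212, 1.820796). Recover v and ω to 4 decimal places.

v = -0.7500, ω = 0.2500

Δθ = 1.820796 − 1.570796 = 0.250000
ω = Δθ/dt = 0.250000/1.0 = 0.2500
R = −Δy/(cos θ' − cos θ) = -3.0000
v = R·ω = -3.0000·0.2500 = -0.7500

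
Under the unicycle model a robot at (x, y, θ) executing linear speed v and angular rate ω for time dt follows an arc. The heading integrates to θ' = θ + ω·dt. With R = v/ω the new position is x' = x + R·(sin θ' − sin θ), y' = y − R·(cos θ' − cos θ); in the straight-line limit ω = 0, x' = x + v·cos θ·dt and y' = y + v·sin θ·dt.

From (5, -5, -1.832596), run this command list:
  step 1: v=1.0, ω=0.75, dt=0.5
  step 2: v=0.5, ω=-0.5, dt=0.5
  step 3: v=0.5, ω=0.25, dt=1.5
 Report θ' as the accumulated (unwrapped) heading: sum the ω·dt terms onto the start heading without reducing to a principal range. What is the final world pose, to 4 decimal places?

(4.9979, -6.4897, -1.3326)

step 1: θ'=-1.4576 (R=1.3333) → pose (4.9631, -5.4957, -1.4576)
step 2: θ'=-1.7076 (R=-1.0000) → pose (4.9602, -5.7450, -1.7076)
step 3: θ'=-1.3326 (R=2.0000) → pose (4.9979, -6.4897, -1.3326)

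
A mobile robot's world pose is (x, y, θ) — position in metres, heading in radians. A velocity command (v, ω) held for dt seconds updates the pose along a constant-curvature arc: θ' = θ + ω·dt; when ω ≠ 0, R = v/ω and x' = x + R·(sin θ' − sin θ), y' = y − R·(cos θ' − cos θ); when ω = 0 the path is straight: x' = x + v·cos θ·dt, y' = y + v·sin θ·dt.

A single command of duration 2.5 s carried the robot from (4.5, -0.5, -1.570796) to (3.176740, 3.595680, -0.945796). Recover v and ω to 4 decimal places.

Δθ = -0.945796 − -1.570796 = 0.625000
ω = Δθ/dt = 0.625000/2.5 = 0.2500
R = −Δy/(cos θ' − cos θ) = -7.0000
v = R·ω = -7.0000·0.2500 = -1.7500

v = -1.7500, ω = 0.2500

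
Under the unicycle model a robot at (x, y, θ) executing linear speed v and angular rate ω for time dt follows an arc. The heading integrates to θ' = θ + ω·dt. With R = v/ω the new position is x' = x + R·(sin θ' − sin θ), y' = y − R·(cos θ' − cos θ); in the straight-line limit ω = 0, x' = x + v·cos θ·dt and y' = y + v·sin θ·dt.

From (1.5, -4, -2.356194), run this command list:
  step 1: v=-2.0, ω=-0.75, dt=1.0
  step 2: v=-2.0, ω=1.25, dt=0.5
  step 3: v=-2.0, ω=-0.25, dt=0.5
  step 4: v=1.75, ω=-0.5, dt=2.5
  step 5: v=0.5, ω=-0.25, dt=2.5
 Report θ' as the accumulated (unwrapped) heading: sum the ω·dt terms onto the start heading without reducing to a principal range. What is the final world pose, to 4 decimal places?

step 1: θ'=-3.1062 (R=2.6667) → pose (3.2912, -3.2206, -3.1062)
step 2: θ'=-2.4812 (R=-1.6000) → pose (4.2161, -2.8852, -2.4812)
step 3: θ'=-2.6062 (R=8.0000) → pose (5.0421, -2.3227, -2.6062)
step 4: θ'=-3.8562 (R=-3.5000) → pose (0.9628, -1.9562, -3.8562)
step 5: θ'=-4.4812 (R=-2.0000) → pose (0.3267, -0.9038, -4.4812)

(0.3267, -0.9038, -4.4812)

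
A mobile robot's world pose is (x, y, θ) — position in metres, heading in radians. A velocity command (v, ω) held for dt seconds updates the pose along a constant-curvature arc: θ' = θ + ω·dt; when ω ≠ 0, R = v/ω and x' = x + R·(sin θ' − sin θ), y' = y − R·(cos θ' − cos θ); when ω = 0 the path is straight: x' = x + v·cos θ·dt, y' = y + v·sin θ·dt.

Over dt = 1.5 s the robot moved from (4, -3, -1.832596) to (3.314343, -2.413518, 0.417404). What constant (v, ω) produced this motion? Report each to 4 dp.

v = -0.7500, ω = 1.5000

Δθ = 0.417404 − -1.832596 = 2.250000
ω = Δθ/dt = 2.250000/1.5 = 1.5000
R = Δx/(sin θ' − sin θ) = -0.5000
v = R·ω = -0.5000·1.5000 = -0.7500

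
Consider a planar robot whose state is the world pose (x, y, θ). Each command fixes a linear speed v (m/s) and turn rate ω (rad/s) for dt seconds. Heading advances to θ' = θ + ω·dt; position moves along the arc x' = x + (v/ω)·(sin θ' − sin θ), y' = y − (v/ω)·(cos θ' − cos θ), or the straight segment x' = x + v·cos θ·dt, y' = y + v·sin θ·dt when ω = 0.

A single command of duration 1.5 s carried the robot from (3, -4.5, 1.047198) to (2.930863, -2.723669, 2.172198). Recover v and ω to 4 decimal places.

v = 1.2500, ω = 0.7500

Δθ = 2.172198 − 1.047198 = 1.125000
ω = Δθ/dt = 1.125000/1.5 = 0.7500
R = −Δy/(cos θ' − cos θ) = 1.6667
v = R·ω = 1.6667·0.7500 = 1.2500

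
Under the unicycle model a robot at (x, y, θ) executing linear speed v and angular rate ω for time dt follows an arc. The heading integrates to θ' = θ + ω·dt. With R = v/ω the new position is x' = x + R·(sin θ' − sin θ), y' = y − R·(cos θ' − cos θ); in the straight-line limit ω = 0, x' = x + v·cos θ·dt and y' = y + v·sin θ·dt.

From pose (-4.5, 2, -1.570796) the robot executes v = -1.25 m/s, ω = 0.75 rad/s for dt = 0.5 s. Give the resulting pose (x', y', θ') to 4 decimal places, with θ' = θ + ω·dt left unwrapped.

θ' = -1.5708 + 0.75·0.5 = -1.1958
R = v/ω = -1.25/0.75 = -1.6667
x' = -4.5 + -1.6667·(sin -1.1958 − sin -1.5708) = -4.6158
y' = 2 − -1.6667·(cos -1.1958 − cos -1.5708) = 2.6105

(-4.6158, 2.6105, -1.1958)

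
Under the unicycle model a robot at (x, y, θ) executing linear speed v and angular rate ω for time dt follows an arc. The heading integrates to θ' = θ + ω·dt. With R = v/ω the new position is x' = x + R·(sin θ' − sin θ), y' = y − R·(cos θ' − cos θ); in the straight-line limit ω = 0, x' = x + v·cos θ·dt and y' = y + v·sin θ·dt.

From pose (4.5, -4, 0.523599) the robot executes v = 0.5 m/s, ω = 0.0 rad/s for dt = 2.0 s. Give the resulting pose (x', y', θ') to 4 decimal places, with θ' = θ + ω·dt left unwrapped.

θ' = 0.5236 + 0.0·2.0 = 0.5236
ω = 0 → straight: x' = 4.5 + 0.5·cos(0.5236)·2.0 = 5.3660
y' = -4 + 0.5·sin(0.5236)·2.0 = -3.5000

(5.3660, -3.5000, 0.5236)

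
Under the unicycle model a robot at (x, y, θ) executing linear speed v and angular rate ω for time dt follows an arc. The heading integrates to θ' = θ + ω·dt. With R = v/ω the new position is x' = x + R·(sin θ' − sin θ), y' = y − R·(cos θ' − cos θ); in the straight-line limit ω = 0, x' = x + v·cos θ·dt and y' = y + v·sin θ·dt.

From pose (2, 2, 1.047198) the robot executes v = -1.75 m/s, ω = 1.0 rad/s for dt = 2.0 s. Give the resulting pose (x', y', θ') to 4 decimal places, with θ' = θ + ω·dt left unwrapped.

θ' = 1.0472 + 1.0·2.0 = 3.0472
R = v/ω = -1.75/1.0 = -1.7500
x' = 2 + -1.7500·(sin 3.0472 − sin 1.0472) = 3.3506
y' = 2 − -1.7500·(cos 3.0472 − cos 1.0472) = -0.6172

(3.3506, -0.6172, 3.0472)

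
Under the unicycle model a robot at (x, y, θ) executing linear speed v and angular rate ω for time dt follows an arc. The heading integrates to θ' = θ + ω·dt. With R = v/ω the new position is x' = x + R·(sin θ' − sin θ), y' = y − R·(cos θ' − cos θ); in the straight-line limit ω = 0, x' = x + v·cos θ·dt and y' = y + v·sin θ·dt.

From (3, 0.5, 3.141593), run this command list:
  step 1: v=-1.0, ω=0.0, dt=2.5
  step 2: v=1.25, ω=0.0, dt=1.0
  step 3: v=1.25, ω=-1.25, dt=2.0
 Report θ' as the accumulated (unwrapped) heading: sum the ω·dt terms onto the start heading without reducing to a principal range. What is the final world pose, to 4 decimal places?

(3.6515, 2.3011, 0.6416)

step 1: θ'=3.1416 (straight) → pose (5.5000, 0.5000, 3.1416)
step 2: θ'=3.1416 (straight) → pose (4.2500, 0.5000, 3.1416)
step 3: θ'=0.6416 (R=-1.0000) → pose (3.6515, 2.3011, 0.6416)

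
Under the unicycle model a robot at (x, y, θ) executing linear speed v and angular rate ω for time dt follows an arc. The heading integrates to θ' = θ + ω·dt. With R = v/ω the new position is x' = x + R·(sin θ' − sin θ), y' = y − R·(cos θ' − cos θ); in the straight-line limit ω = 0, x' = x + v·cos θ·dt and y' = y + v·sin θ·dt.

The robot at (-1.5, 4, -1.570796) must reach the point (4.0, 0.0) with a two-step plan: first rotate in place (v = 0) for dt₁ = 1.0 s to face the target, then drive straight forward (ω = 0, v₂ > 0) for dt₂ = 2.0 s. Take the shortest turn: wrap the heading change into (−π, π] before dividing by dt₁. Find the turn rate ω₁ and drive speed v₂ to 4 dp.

ω₁ = 0.9420, v₂ = 3.4004

heading to target = atan2(0−4, 4−-1.5) = -0.6288
Δθ = wrap(-0.6288 − -1.5708) = 0.9420; ω₁ = Δθ/dt₁ = 0.9420
distance = √((4−-1.5)² + (0−4)²) = 6.8007; v₂ = distance/dt₂ = 3.4004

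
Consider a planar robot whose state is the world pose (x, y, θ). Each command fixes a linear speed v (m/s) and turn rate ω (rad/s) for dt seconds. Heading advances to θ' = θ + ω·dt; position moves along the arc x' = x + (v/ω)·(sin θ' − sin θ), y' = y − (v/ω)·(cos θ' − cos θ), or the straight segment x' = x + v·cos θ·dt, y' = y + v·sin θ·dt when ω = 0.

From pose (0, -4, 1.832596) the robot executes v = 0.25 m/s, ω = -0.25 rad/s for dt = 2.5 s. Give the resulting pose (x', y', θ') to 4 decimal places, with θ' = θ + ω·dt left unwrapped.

θ' = 1.8326 + -0.25·2.5 = 1.2076
R = v/ω = 0.25/-0.25 = -1.0000
x' = 0 + -1.0000·(sin 1.2076 − sin 1.8326) = 0.0312
y' = -4 − -1.0000·(cos 1.2076 − cos 1.8326) = -3.3859

(0.0312, -3.3859, 1.2076)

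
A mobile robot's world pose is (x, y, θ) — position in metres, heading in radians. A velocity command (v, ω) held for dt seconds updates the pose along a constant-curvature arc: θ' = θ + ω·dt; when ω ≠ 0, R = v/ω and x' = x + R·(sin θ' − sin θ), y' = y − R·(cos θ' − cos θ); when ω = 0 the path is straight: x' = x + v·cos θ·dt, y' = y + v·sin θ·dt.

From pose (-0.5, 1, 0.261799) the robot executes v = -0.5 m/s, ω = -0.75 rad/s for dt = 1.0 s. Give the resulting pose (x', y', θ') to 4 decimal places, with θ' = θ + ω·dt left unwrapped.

θ' = 0.2618 + -0.75·1.0 = -0.4882
R = v/ω = -0.5/-0.75 = 0.6667
x' = -0.5 + 0.6667·(sin -0.4882 − sin 0.2618) = -0.9852
y' = 1 − 0.6667·(cos -0.4882 − cos 0.2618) = 1.0552

(-0.9852, 1.0552, -0.4882)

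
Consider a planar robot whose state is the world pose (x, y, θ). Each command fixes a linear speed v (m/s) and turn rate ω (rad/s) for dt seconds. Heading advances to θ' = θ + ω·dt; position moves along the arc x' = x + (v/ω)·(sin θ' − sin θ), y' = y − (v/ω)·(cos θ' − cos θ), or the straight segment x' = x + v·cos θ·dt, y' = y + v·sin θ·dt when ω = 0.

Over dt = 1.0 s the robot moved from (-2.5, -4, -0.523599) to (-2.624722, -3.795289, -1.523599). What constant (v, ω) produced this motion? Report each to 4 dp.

Δθ = -1.523599 − -0.523599 = -1.000000
ω = Δθ/dt = -1.000000/1.0 = -1.0000
R = −Δy/(cos θ' − cos θ) = 0.2500
v = R·ω = 0.2500·-1.0000 = -0.2500

v = -0.2500, ω = -1.0000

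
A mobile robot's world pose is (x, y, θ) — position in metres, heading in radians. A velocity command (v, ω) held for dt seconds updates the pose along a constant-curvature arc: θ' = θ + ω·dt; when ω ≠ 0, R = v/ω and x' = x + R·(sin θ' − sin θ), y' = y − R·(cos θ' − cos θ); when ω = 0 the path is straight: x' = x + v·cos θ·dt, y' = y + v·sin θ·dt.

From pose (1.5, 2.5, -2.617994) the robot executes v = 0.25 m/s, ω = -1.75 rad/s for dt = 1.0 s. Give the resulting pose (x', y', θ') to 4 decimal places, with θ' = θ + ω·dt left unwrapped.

(1.2941, 2.5755, -4.3680)

θ' = -2.6180 + -1.75·1.0 = -4.3680
R = v/ω = 0.25/-1.75 = -0.1429
x' = 1.5 + -0.1429·(sin -4.3680 − sin -2.6180) = 1.2941
y' = 2.5 − -0.1429·(cos -4.3680 − cos -2.6180) = 2.5755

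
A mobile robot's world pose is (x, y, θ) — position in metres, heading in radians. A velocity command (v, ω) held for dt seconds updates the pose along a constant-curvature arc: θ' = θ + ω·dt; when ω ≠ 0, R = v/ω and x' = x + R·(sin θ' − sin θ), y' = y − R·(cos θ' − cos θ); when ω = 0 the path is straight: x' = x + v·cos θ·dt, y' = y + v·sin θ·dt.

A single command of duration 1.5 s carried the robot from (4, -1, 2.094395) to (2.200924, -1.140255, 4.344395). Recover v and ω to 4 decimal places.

Δθ = 4.344395 − 2.094395 = 2.250000
ω = Δθ/dt = 2.250000/1.5 = 1.5000
R = Δx/(sin θ' − sin θ) = 1.0000
v = R·ω = 1.0000·1.5000 = 1.5000

v = 1.5000, ω = 1.5000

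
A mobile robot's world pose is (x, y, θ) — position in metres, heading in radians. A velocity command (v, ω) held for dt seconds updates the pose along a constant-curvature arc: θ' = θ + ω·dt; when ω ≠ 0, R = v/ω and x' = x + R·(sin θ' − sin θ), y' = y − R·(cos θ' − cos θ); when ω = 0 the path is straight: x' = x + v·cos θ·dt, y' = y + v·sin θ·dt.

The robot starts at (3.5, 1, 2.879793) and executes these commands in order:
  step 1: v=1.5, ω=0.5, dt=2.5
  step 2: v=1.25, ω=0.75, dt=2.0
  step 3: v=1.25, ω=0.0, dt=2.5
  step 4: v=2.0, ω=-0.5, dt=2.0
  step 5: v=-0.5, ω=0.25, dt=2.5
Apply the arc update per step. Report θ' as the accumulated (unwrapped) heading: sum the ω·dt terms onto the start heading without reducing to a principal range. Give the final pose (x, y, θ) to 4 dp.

(4.3529, -6.6959, 5.2548)

step 1: θ'=4.1298 (R=3.0000) → pose (0.2184, -0.2472, 4.1298)
step 2: θ'=5.6298 (R=1.6667) → pose (0.5970, -2.4876, 5.6298)
step 3: θ'=5.6298 (straight) → pose (3.0784, -4.3872, 5.6298)
step 4: θ'=4.6298 (R=-4.0000) → pose (4.6332, -7.8933, 4.6298)
step 5: θ'=5.2548 (R=-2.0000) → pose (4.3529, -6.6959, 5.2548)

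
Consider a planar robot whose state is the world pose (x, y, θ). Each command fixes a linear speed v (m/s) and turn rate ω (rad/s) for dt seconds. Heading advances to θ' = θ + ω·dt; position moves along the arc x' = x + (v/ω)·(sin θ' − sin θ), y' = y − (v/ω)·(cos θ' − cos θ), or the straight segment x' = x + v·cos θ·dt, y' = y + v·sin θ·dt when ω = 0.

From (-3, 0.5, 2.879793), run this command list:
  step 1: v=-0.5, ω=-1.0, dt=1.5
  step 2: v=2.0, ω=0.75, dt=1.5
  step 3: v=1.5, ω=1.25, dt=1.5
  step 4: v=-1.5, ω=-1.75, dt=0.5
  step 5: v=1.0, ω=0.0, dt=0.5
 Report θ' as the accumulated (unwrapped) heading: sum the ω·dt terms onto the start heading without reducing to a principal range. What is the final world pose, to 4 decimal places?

(-5.4805, 2.3431, 3.5048)

step 1: θ'=1.3798 (R=0.5000) → pose (-2.6385, -0.0779, 1.3798)
step 2: θ'=2.5048 (R=2.6667) → pose (-3.6710, 2.5724, 2.5048)
step 3: θ'=4.3798 (R=1.2000) → pose (-5.5188, 1.9994, 4.3798)
step 4: θ'=3.5048 (R=0.8571) → pose (-5.0131, 2.5207, 3.5048)
step 5: θ'=3.5048 (straight) → pose (-5.4805, 2.3431, 3.5048)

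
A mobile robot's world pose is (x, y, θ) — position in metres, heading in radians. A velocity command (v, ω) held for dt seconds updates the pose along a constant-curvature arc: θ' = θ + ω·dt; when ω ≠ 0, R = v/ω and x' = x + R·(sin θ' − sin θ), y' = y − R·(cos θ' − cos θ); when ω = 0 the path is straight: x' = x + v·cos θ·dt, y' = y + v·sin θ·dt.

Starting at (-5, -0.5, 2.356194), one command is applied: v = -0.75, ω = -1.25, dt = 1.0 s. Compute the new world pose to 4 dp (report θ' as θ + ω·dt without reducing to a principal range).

(-4.8879, -1.1931, 1.1062)

θ' = 2.3562 + -1.25·1.0 = 1.1062
R = v/ω = -0.75/-1.25 = 0.6000
x' = -5 + 0.6000·(sin 1.1062 − sin 2.3562) = -4.8879
y' = -0.5 − 0.6000·(cos 1.1062 − cos 2.3562) = -1.1931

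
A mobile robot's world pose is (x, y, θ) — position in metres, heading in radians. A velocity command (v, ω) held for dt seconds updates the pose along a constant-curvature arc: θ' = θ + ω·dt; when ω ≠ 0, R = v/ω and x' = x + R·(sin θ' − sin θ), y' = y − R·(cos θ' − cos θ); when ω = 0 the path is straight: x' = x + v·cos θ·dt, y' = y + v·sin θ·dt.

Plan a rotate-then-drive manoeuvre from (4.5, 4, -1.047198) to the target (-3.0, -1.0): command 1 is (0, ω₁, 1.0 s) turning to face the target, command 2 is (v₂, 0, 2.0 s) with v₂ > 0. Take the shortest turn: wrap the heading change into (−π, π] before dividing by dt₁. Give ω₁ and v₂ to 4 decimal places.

ω₁ = -1.5064, v₂ = 4.5069

heading to target = atan2(-1−4, -3−4.5) = -2.5536
Δθ = wrap(-2.5536 − -1.0472) = -1.5064; ω₁ = Δθ/dt₁ = -1.5064
distance = √((-3−4.5)² + (-1−4)²) = 9.0139; v₂ = distance/dt₂ = 4.5069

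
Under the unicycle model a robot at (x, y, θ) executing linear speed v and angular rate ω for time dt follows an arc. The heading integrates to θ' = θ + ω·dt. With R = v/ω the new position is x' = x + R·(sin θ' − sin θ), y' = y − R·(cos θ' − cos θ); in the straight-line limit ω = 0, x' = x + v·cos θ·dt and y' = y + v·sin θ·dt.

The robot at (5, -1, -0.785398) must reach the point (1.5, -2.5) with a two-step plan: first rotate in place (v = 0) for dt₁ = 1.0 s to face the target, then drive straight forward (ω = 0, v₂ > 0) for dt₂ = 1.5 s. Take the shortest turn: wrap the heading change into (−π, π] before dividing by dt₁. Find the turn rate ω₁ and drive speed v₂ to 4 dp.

ω₁ = -1.9513, v₂ = 2.5386

heading to target = atan2(-2.5−-1, 1.5−5) = -2.7367
Δθ = wrap(-2.7367 − -0.7854) = -1.9513; ω₁ = Δθ/dt₁ = -1.9513
distance = √((1.5−5)² + (-2.5−-1)²) = 3.8079; v₂ = distance/dt₂ = 2.5386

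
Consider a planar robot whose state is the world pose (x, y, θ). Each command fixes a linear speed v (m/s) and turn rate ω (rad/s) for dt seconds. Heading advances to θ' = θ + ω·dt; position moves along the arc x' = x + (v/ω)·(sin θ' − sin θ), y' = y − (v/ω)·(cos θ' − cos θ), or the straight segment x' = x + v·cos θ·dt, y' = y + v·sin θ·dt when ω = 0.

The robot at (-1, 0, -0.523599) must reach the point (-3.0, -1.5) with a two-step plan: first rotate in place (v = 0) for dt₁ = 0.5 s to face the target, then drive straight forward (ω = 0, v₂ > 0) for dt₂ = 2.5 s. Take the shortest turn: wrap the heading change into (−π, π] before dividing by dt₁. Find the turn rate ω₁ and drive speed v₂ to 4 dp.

ω₁ = -3.9490, v₂ = 1.0000

heading to target = atan2(-1.5−0, -3−-1) = -2.4981
Δθ = wrap(-2.4981 − -0.5236) = -1.9745; ω₁ = Δθ/dt₁ = -3.9490
distance = √((-3−-1)² + (-1.5−0)²) = 2.5000; v₂ = distance/dt₂ = 1.0000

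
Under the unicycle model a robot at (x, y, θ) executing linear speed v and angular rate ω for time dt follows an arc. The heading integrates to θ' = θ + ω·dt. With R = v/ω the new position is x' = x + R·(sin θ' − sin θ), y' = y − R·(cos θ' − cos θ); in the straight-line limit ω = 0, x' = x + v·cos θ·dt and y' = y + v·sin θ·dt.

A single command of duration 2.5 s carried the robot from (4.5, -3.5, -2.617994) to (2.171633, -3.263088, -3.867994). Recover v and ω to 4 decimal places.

Δθ = -3.867994 − -2.617994 = -1.250000
ω = Δθ/dt = -1.250000/2.5 = -0.5000
R = Δx/(sin θ' − sin θ) = -2.0000
v = R·ω = -2.0000·-0.5000 = 1.0000

v = 1.0000, ω = -0.5000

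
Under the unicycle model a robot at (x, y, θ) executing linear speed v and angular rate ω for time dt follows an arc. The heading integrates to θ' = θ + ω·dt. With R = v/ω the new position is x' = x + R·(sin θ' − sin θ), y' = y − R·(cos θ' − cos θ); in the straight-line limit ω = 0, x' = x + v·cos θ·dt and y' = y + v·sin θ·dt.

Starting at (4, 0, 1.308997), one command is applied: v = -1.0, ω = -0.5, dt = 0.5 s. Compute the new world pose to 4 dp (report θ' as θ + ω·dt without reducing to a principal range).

θ' = 1.3090 + -0.5·0.5 = 1.0590
R = v/ω = -1.0/-0.5 = 2.0000
x' = 4 + 2.0000·(sin 1.0590 − sin 1.3090) = 3.8119
y' = 0 − 2.0000·(cos 1.0590 − cos 1.3090) = -0.4619

(3.8119, -0.4619, 1.0590)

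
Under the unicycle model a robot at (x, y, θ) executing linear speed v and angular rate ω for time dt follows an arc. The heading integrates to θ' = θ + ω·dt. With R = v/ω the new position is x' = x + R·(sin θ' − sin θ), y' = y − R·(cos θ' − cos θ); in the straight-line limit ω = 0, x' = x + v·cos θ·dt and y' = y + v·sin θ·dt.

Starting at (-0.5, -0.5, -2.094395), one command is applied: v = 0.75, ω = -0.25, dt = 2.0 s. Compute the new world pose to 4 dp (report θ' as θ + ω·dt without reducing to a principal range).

(-1.5372, -1.5620, -2.5944)

θ' = -2.0944 + -0.25·2.0 = -2.5944
R = v/ω = 0.75/-0.25 = -3.0000
x' = -0.5 + -3.0000·(sin -2.5944 − sin -2.0944) = -1.5372
y' = -0.5 − -3.0000·(cos -2.5944 − cos -2.0944) = -1.5620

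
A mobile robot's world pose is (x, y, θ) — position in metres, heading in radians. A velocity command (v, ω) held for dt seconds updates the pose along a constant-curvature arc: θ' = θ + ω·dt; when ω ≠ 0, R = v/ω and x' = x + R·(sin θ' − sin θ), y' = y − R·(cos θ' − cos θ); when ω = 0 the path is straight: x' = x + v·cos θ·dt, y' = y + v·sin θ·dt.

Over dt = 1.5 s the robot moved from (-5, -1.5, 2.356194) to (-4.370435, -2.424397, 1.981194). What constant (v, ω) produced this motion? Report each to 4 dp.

Δθ = 1.981194 − 2.356194 = -0.375000
ω = Δθ/dt = -0.375000/1.5 = -0.2500
R = −Δy/(cos θ' − cos θ) = 3.0000
v = R·ω = 3.0000·-0.2500 = -0.7500

v = -0.7500, ω = -0.2500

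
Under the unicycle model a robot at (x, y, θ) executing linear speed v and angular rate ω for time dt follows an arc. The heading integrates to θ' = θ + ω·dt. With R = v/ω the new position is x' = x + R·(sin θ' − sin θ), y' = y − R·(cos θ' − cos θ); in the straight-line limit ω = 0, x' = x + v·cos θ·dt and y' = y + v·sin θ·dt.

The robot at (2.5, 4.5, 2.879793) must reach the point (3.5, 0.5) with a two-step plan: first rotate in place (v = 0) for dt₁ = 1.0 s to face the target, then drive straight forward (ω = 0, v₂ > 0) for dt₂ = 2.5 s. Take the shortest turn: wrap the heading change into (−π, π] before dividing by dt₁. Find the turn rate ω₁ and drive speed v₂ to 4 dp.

ω₁ = 2.0776, v₂ = 1.6492

heading to target = atan2(0.5−4.5, 3.5−2.5) = -1.3258
Δθ = wrap(-1.3258 − 2.8798) = 2.0776; ω₁ = Δθ/dt₁ = 2.0776
distance = √((3.5−2.5)² + (0.5−4.5)²) = 4.1231; v₂ = distance/dt₂ = 1.6492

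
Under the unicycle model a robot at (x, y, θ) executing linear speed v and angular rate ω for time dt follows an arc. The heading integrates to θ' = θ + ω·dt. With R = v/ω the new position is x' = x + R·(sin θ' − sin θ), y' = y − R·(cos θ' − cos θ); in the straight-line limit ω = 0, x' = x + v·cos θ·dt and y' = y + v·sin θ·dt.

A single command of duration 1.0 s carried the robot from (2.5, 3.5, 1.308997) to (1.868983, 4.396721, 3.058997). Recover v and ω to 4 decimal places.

Δθ = 3.058997 − 1.308997 = 1.750000
ω = Δθ/dt = 1.750000/1.0 = 1.7500
R = −Δy/(cos θ' − cos θ) = 0.7143
v = R·ω = 0.7143·1.7500 = 1.2500

v = 1.2500, ω = 1.7500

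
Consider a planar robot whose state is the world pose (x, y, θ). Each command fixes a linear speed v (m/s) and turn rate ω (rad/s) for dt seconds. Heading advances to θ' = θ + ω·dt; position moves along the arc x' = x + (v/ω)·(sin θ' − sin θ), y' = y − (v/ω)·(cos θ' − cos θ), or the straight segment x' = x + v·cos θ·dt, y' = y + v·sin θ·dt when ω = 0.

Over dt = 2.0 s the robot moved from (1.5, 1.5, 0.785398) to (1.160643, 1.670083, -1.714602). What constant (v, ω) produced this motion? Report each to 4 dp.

v = -0.2500, ω = -1.2500

Δθ = -1.714602 − 0.785398 = -2.500000
ω = Δθ/dt = -2.500000/2.0 = -1.2500
R = Δx/(sin θ' − sin θ) = 0.2000
v = R·ω = 0.2000·-1.2500 = -0.2500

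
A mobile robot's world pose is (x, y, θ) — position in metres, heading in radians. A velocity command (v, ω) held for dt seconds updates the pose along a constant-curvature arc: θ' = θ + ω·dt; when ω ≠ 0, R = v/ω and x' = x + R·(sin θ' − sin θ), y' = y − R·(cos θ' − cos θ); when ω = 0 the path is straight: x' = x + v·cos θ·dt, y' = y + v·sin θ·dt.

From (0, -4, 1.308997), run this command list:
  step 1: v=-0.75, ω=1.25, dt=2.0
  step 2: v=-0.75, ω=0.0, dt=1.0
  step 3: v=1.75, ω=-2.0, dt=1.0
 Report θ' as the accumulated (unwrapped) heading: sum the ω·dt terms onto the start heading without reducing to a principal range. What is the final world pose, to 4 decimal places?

step 1: θ'=3.8090 (R=-0.6000) → pose (0.9509, -4.6265, 3.8090)
step 2: θ'=3.8090 (straight) → pose (1.5400, -4.1623, 3.8090)
step 3: θ'=1.8090 (R=-0.8750) → pose (0.1481, -3.6815, 1.8090)

(0.1481, -3.6815, 1.8090)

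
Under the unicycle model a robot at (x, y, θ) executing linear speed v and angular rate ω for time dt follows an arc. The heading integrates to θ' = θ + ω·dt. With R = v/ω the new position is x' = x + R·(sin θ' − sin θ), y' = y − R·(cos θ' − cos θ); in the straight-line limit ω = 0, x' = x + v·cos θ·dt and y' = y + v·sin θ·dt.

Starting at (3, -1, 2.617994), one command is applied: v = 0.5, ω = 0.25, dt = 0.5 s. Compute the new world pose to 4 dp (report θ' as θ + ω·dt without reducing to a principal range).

θ' = 2.6180 + 0.25·0.5 = 2.7430
R = v/ω = 0.5/0.25 = 2.0000
x' = 3 + 2.0000·(sin 2.7430 − sin 2.6180) = 2.7763
y' = -1 − 2.0000·(cos 2.7430 − cos 2.6180) = -0.8888

(2.7763, -0.8888, 2.7430)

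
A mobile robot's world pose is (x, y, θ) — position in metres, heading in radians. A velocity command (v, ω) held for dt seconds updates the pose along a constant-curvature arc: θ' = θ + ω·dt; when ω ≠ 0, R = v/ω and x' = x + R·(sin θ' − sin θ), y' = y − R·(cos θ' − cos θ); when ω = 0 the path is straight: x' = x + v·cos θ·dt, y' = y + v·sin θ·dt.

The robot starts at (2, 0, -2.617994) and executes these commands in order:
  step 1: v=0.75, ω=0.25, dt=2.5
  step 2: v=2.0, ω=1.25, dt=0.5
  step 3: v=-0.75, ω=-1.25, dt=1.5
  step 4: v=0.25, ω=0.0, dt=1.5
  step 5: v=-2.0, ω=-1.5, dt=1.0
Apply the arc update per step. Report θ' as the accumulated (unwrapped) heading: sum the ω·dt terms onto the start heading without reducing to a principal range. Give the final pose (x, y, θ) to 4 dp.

(2.1288, -2.9582, -4.7430)

step 1: θ'=-1.9930 (R=3.0000) → pose (0.7634, -1.3688, -1.9930)
step 2: θ'=-1.3680 (R=1.6000) → pose (0.6557, -2.3467, -1.3680)
step 3: θ'=-3.2430 (R=0.6000) → pose (1.3042, -1.6289, -3.2430)
step 4: θ'=-3.2430 (straight) → pose (0.9311, -1.5909, -3.2430)
step 5: θ'=-4.7430 (R=1.3333) → pose (2.1288, -2.9582, -4.7430)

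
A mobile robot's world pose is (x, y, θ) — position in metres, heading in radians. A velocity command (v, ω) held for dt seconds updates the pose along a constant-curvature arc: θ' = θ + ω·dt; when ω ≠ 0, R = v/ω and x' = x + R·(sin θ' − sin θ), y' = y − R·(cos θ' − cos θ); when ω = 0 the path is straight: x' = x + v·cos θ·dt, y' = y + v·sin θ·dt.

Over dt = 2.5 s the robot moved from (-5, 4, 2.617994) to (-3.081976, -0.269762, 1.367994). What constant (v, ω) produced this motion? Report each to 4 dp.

Δθ = 1.367994 − 2.617994 = -1.250000
ω = Δθ/dt = -1.250000/2.5 = -0.5000
R = −Δy/(cos θ' − cos θ) = 4.0000
v = R·ω = 4.0000·-0.5000 = -2.0000

v = -2.0000, ω = -0.5000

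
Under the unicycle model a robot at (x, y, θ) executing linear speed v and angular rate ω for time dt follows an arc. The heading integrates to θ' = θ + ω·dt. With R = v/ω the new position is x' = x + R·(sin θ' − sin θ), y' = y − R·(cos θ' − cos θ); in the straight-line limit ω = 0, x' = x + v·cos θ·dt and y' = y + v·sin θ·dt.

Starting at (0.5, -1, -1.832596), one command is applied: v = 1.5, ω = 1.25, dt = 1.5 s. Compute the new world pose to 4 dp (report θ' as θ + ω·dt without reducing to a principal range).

(1.7100, -2.5095, 0.0424)

θ' = -1.8326 + 1.25·1.5 = 0.0424
R = v/ω = 1.5/1.25 = 1.2000
x' = 0.5 + 1.2000·(sin 0.0424 − sin -1.8326) = 1.7100
y' = -1 − 1.2000·(cos 0.0424 − cos -1.8326) = -2.5095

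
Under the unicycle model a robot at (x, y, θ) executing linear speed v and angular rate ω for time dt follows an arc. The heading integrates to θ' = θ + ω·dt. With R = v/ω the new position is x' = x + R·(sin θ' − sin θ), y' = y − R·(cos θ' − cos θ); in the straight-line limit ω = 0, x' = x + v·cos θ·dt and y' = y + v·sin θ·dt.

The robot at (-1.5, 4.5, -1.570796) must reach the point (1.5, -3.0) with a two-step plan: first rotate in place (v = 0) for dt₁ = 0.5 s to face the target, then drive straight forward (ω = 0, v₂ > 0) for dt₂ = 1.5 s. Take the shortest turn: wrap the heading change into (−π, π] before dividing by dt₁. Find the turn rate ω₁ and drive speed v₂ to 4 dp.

ω₁ = 0.7610, v₂ = 5.3852

heading to target = atan2(-3−4.5, 1.5−-1.5) = -1.1903
Δθ = wrap(-1.1903 − -1.5708) = 0.3805; ω₁ = Δθ/dt₁ = 0.7610
distance = √((1.5−-1.5)² + (-3−4.5)²) = 8.0777; v₂ = distance/dt₂ = 5.3852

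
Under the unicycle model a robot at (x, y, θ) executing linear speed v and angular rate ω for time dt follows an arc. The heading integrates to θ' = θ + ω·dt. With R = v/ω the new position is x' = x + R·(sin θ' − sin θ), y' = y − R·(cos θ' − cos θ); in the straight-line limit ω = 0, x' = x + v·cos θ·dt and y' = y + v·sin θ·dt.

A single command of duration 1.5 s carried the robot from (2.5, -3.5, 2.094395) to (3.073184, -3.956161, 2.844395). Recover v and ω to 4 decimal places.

Δθ = 2.844395 − 2.094395 = 0.750000
ω = Δθ/dt = 0.750000/1.5 = 0.5000
R = Δx/(sin θ' − sin θ) = -1.0000
v = R·ω = -1.0000·0.5000 = -0.5000

v = -0.5000, ω = 0.5000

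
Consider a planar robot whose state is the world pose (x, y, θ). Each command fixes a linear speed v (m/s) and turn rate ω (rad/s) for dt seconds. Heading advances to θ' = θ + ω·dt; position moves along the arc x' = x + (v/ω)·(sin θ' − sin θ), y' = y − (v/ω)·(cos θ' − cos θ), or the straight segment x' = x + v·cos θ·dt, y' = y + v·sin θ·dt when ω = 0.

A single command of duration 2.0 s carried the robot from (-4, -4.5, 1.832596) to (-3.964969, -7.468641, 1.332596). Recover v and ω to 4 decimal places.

Δθ = 1.332596 − 1.832596 = -0.500000
ω = Δθ/dt = -0.500000/2.0 = -0.2500
R = −Δy/(cos θ' − cos θ) = 6.0000
v = R·ω = 6.0000·-0.2500 = -1.5000

v = -1.5000, ω = -0.2500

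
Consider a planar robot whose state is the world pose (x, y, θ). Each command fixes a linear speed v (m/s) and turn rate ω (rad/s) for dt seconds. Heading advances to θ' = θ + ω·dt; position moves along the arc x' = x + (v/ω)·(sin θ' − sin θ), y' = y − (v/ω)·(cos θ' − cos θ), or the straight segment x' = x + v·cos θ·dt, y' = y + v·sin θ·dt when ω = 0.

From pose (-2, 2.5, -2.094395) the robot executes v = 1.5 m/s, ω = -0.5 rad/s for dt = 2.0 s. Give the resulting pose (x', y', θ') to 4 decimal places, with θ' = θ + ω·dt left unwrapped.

θ' = -2.0944 + -0.5·2.0 = -3.0944
R = v/ω = 1.5/-0.5 = -3.0000
x' = -2 + -3.0000·(sin -3.0944 − sin -2.0944) = -4.4565
y' = 2.5 − -3.0000·(cos -3.0944 − cos -2.0944) = 1.0033

(-4.4565, 1.0033, -3.0944)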